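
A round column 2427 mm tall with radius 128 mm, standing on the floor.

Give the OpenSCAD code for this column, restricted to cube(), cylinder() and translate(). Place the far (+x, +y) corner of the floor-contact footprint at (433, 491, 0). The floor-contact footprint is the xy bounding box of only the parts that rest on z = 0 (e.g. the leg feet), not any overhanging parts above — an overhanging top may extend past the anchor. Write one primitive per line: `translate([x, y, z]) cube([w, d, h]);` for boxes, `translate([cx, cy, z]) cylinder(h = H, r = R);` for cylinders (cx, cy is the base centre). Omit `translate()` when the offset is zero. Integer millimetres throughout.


translate([305, 363, 0]) cylinder(h = 2427, r = 128);


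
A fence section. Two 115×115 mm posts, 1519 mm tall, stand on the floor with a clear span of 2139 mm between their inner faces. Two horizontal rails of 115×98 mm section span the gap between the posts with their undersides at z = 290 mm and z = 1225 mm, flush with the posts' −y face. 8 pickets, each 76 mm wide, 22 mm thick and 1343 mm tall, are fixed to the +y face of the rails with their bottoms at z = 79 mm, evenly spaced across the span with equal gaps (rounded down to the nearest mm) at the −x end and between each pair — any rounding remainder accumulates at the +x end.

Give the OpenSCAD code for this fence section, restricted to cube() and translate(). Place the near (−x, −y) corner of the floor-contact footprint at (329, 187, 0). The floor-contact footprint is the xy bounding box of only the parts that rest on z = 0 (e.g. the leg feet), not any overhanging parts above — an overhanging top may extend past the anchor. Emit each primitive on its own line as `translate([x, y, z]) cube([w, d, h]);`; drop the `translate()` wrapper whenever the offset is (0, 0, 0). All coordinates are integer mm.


translate([329, 187, 0]) cube([115, 115, 1519]);
translate([2583, 187, 0]) cube([115, 115, 1519]);
translate([444, 187, 290]) cube([2139, 115, 98]);
translate([444, 187, 1225]) cube([2139, 115, 98]);
translate([614, 302, 79]) cube([76, 22, 1343]);
translate([860, 302, 79]) cube([76, 22, 1343]);
translate([1106, 302, 79]) cube([76, 22, 1343]);
translate([1352, 302, 79]) cube([76, 22, 1343]);
translate([1598, 302, 79]) cube([76, 22, 1343]);
translate([1844, 302, 79]) cube([76, 22, 1343]);
translate([2090, 302, 79]) cube([76, 22, 1343]);
translate([2336, 302, 79]) cube([76, 22, 1343]);


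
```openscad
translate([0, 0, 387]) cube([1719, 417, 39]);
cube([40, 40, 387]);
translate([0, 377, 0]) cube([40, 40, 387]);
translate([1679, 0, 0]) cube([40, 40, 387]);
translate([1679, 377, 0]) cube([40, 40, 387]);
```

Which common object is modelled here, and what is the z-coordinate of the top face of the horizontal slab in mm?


A bench. The seat-top height is 426 mm.

A long slab on four corner posts — a bench. The slab sits at z = 387 with thickness 39, so the top is 387 + 39 = 426 mm.


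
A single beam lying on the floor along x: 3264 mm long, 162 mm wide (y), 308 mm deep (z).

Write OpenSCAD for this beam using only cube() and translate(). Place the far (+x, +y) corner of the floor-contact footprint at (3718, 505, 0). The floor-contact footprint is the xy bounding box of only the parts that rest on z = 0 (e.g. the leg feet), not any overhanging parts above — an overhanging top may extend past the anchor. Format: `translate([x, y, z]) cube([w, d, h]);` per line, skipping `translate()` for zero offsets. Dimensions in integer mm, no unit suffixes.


translate([454, 343, 0]) cube([3264, 162, 308]);


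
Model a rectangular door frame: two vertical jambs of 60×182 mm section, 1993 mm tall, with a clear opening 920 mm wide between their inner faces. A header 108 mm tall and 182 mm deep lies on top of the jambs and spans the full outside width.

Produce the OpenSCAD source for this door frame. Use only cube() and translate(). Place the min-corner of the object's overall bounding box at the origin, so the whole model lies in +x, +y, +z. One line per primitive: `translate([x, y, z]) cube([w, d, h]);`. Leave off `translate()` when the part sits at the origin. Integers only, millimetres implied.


cube([60, 182, 1993]);
translate([980, 0, 0]) cube([60, 182, 1993]);
translate([0, 0, 1993]) cube([1040, 182, 108]);


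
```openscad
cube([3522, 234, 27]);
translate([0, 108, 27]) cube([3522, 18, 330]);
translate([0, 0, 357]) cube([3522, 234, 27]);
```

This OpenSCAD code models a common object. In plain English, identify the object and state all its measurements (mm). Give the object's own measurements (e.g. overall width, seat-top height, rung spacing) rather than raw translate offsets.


An I-beam lying along x, 3522 mm long. Overall section height 384 mm. Two flanges 234 mm wide (y) and 27 mm thick, one on the floor and one at the top; a web 18 mm thick runs between them, centred on the flange width.


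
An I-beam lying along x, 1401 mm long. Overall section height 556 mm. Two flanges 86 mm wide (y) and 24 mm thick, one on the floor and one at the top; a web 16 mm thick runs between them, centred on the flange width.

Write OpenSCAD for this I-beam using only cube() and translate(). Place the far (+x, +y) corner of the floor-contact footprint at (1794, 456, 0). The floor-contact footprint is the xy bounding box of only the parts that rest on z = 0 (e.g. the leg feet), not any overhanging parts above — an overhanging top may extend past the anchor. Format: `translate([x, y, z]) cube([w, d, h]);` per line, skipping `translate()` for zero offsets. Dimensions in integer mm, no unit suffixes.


translate([393, 370, 0]) cube([1401, 86, 24]);
translate([393, 405, 24]) cube([1401, 16, 508]);
translate([393, 370, 532]) cube([1401, 86, 24]);


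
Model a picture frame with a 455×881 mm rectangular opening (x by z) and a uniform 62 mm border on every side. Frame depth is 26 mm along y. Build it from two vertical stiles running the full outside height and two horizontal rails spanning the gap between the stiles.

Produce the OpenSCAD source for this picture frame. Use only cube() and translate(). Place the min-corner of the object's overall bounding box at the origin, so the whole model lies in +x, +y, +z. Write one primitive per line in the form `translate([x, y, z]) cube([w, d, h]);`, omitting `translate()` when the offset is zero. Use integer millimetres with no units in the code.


cube([62, 26, 1005]);
translate([517, 0, 0]) cube([62, 26, 1005]);
translate([62, 0, 0]) cube([455, 26, 62]);
translate([62, 0, 943]) cube([455, 26, 62]);


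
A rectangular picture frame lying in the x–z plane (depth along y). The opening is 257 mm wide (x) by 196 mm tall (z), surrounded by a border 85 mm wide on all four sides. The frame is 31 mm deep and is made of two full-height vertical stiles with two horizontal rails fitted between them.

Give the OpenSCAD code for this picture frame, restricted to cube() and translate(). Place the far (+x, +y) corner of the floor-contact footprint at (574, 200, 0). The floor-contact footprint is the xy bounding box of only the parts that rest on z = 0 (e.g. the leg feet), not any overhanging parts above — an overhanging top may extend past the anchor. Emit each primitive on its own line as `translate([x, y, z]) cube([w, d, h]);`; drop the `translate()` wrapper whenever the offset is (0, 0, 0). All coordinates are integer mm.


translate([147, 169, 0]) cube([85, 31, 366]);
translate([489, 169, 0]) cube([85, 31, 366]);
translate([232, 169, 0]) cube([257, 31, 85]);
translate([232, 169, 281]) cube([257, 31, 85]);


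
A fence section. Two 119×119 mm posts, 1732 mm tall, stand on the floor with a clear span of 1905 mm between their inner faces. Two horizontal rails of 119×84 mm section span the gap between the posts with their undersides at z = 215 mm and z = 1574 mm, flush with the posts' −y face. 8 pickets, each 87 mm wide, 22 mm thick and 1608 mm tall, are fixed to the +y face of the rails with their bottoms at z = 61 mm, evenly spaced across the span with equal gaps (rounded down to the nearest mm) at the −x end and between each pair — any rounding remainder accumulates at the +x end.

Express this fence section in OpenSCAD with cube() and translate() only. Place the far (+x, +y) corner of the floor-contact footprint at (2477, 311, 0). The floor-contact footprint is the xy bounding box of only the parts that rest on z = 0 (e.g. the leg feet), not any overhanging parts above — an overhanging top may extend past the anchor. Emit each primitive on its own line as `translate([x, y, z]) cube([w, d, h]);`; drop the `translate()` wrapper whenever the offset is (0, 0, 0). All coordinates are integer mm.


translate([334, 192, 0]) cube([119, 119, 1732]);
translate([2358, 192, 0]) cube([119, 119, 1732]);
translate([453, 192, 215]) cube([1905, 119, 84]);
translate([453, 192, 1574]) cube([1905, 119, 84]);
translate([587, 311, 61]) cube([87, 22, 1608]);
translate([808, 311, 61]) cube([87, 22, 1608]);
translate([1029, 311, 61]) cube([87, 22, 1608]);
translate([1250, 311, 61]) cube([87, 22, 1608]);
translate([1471, 311, 61]) cube([87, 22, 1608]);
translate([1692, 311, 61]) cube([87, 22, 1608]);
translate([1913, 311, 61]) cube([87, 22, 1608]);
translate([2134, 311, 61]) cube([87, 22, 1608]);


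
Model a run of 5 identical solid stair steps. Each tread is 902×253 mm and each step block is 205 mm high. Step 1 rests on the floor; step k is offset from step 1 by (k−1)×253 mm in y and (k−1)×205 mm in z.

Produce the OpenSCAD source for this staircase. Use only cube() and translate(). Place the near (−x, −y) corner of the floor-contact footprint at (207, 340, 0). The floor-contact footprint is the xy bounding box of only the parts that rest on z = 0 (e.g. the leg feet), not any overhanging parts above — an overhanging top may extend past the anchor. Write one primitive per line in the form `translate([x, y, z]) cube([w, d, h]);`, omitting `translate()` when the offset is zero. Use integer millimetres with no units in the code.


translate([207, 340, 0]) cube([902, 253, 205]);
translate([207, 593, 205]) cube([902, 253, 205]);
translate([207, 846, 410]) cube([902, 253, 205]);
translate([207, 1099, 615]) cube([902, 253, 205]);
translate([207, 1352, 820]) cube([902, 253, 205]);


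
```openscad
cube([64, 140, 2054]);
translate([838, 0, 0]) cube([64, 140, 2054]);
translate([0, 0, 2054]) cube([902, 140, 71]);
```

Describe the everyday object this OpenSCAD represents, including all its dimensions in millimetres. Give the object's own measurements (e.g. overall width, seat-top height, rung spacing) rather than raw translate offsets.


A door frame. The clear opening is 774 mm wide and 2054 mm high. Two 64 mm wide jambs, 140 mm deep, stand either side of the opening from the floor to the top of the opening. A 71 mm thick head sits across the top of both jambs, spanning the full outside width of the frame.


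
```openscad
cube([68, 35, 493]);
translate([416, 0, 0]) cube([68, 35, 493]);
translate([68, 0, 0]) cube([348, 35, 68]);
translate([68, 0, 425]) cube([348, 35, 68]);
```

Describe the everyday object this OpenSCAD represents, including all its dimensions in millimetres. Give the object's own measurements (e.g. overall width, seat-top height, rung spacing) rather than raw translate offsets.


A rectangular picture frame lying in the x–z plane (depth along y). The opening is 348 mm wide (x) by 357 mm tall (z), surrounded by a border 68 mm wide on all four sides. The frame is 35 mm deep and is made of two full-height vertical stiles with two horizontal rails fitted between them.


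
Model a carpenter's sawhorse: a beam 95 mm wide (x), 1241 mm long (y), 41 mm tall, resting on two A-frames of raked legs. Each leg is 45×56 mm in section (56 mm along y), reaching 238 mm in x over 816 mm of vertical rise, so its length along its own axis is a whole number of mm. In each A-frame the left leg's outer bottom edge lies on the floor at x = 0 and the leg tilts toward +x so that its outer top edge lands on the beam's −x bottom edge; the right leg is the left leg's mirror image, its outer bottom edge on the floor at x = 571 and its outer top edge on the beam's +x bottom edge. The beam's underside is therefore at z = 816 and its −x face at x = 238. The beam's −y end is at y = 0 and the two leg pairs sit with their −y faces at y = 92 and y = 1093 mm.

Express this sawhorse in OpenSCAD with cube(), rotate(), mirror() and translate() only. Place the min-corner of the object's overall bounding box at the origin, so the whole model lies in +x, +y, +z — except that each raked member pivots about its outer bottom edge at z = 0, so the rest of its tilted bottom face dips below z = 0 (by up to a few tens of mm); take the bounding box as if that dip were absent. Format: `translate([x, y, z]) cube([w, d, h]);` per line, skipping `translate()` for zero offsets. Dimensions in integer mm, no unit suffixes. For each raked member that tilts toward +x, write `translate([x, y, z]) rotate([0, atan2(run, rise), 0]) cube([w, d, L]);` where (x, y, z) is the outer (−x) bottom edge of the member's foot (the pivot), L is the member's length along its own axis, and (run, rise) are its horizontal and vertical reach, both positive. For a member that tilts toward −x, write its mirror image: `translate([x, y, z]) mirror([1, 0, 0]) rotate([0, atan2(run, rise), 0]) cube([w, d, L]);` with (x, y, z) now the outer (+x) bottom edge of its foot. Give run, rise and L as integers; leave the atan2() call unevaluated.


translate([238, 0, 816]) cube([95, 1241, 41]);
translate([0, 92, 0]) rotate([0, atan2(238, 816), 0]) cube([45, 56, 850]);
translate([571, 92, 0]) mirror([1, 0, 0]) rotate([0, atan2(238, 816), 0]) cube([45, 56, 850]);
translate([0, 1093, 0]) rotate([0, atan2(238, 816), 0]) cube([45, 56, 850]);
translate([571, 1093, 0]) mirror([1, 0, 0]) rotate([0, atan2(238, 816), 0]) cube([45, 56, 850]);


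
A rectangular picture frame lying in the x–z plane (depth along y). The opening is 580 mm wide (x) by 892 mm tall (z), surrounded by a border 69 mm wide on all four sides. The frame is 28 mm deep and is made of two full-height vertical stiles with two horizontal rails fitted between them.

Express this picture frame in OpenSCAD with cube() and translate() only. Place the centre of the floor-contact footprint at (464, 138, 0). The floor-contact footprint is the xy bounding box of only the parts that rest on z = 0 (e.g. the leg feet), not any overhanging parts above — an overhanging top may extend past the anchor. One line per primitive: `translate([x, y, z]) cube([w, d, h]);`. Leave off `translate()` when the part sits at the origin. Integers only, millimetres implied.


translate([105, 124, 0]) cube([69, 28, 1030]);
translate([754, 124, 0]) cube([69, 28, 1030]);
translate([174, 124, 0]) cube([580, 28, 69]);
translate([174, 124, 961]) cube([580, 28, 69]);


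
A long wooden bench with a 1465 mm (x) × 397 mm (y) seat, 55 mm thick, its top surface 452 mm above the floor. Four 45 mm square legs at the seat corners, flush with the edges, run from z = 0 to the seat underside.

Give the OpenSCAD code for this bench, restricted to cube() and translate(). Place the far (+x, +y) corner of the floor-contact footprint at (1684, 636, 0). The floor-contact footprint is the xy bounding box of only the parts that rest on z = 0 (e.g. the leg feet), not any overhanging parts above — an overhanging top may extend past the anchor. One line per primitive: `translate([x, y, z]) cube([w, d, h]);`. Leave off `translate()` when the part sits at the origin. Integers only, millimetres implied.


translate([219, 239, 397]) cube([1465, 397, 55]);
translate([219, 239, 0]) cube([45, 45, 397]);
translate([219, 591, 0]) cube([45, 45, 397]);
translate([1639, 239, 0]) cube([45, 45, 397]);
translate([1639, 591, 0]) cube([45, 45, 397]);


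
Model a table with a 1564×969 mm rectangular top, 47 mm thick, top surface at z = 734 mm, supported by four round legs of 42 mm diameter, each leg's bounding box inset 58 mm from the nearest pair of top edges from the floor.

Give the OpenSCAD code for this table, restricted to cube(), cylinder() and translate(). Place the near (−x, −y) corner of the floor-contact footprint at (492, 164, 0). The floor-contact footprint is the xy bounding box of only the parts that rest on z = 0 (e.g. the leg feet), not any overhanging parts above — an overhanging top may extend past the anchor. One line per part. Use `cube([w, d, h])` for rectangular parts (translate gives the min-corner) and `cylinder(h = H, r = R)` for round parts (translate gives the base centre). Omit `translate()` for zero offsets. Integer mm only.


translate([434, 106, 687]) cube([1564, 969, 47]);
translate([513, 185, 0]) cylinder(h = 687, r = 21);
translate([1919, 185, 0]) cylinder(h = 687, r = 21);
translate([513, 996, 0]) cylinder(h = 687, r = 21);
translate([1919, 996, 0]) cylinder(h = 687, r = 21);


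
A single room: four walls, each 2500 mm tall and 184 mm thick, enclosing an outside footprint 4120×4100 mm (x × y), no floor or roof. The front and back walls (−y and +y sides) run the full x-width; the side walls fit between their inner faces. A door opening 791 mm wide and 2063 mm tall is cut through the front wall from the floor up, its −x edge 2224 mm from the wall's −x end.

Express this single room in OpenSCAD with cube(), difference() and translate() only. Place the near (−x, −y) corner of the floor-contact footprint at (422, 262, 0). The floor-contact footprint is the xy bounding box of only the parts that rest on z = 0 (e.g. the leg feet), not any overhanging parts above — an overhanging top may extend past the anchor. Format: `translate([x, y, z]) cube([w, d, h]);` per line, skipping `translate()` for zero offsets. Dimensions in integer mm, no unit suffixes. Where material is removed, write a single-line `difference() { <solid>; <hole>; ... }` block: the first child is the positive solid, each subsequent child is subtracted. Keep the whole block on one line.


difference() { translate([422, 262, 0]) cube([4120, 184, 2500]); translate([2646, 262, 0]) cube([791, 184, 2063]); }
translate([422, 4178, 0]) cube([4120, 184, 2500]);
translate([422, 446, 0]) cube([184, 3732, 2500]);
translate([4358, 446, 0]) cube([184, 3732, 2500]);


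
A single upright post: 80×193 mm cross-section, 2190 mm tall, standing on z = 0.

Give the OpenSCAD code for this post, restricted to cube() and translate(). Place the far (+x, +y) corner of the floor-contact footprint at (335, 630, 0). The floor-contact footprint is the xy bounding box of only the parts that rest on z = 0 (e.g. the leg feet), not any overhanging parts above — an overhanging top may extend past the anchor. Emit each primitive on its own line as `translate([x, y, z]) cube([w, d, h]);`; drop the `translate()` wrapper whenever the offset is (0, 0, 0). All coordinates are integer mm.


translate([255, 437, 0]) cube([80, 193, 2190]);


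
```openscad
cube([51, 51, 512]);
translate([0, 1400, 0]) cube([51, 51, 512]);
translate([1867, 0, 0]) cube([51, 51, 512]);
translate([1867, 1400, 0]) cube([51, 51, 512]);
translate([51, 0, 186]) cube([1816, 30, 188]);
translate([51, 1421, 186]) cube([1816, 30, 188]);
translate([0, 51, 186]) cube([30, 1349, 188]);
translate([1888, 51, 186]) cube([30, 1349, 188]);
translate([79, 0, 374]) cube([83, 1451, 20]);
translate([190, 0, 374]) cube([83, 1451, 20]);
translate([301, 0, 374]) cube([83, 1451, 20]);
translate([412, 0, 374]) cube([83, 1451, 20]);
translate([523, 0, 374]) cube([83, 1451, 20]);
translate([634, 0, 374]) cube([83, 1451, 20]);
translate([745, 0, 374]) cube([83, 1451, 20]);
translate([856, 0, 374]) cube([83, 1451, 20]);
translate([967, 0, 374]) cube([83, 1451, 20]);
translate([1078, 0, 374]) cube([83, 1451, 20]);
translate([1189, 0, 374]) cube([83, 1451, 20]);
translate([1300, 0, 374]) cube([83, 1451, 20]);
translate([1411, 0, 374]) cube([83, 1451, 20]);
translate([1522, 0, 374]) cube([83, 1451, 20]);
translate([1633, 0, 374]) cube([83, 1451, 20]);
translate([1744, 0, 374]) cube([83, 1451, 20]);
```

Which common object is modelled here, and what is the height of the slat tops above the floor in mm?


A bed frame. The slat-top height is 394 mm.

Four posts, four rails, and a row of slats — a bed frame. Slats sit on the rails at z = 186 + 188 = 374; with slat thickness 20, the top is 394 mm.


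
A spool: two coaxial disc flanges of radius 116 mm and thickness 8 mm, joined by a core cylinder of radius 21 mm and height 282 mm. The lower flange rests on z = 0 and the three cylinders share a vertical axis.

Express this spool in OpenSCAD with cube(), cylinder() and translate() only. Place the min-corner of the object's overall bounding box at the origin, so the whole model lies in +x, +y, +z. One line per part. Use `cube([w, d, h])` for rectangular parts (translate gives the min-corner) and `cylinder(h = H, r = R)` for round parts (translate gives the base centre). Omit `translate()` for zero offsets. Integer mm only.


translate([116, 116, 0]) cylinder(h = 8, r = 116);
translate([116, 116, 8]) cylinder(h = 282, r = 21);
translate([116, 116, 290]) cylinder(h = 8, r = 116);


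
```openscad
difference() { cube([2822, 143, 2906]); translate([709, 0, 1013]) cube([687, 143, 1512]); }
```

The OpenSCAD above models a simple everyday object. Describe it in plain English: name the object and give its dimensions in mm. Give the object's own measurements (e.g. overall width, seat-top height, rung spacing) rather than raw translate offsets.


A wall 2822 mm long (x), 143 mm thick (y), 2906 mm tall, with a rectangular window opening cut through it. The opening is 687 mm wide and 1512 mm tall; its sill is at z = 1013 mm and its near (−x) edge is 709 mm from the wall's −x end. The opening passes through the full wall thickness.


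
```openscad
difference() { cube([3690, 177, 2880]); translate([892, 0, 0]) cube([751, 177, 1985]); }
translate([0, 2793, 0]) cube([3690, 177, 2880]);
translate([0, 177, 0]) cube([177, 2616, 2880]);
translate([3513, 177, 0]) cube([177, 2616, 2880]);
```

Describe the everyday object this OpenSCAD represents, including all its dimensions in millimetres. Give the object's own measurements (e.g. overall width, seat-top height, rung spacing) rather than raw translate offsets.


A single room: four walls, each 2880 mm tall and 177 mm thick, enclosing an outside footprint 3690×2970 mm (x × y), no floor or roof. The front and back walls (−y and +y sides) run the full x-width; the side walls fit between their inner faces. A door opening 751 mm wide and 1985 mm tall is cut through the front wall from the floor up, its −x edge 892 mm from the wall's −x end.


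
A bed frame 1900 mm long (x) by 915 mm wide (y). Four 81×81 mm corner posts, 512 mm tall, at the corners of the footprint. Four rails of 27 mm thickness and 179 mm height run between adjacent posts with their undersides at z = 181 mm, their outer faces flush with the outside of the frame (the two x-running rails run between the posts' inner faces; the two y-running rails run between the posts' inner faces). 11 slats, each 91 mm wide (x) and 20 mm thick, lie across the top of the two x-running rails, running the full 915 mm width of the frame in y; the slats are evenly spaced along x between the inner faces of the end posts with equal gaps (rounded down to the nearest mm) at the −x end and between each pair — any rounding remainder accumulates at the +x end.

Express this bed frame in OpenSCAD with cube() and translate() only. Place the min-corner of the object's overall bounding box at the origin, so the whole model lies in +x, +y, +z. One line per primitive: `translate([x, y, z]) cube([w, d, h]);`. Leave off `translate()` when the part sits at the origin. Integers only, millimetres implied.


// slat z = rail_z + rail_h = 181 + 179 = 360
// slat gap = ⌊(1738 − 11·91) / 12⌋ = 61
cube([81, 81, 512]);
translate([0, 834, 0]) cube([81, 81, 512]);
translate([1819, 0, 0]) cube([81, 81, 512]);
translate([1819, 834, 0]) cube([81, 81, 512]);
translate([81, 0, 181]) cube([1738, 27, 179]);
translate([81, 888, 181]) cube([1738, 27, 179]);
translate([0, 81, 181]) cube([27, 753, 179]);
translate([1873, 81, 181]) cube([27, 753, 179]);
translate([142, 0, 360]) cube([91, 915, 20]);
translate([294, 0, 360]) cube([91, 915, 20]);
translate([446, 0, 360]) cube([91, 915, 20]);
translate([598, 0, 360]) cube([91, 915, 20]);
translate([750, 0, 360]) cube([91, 915, 20]);
translate([902, 0, 360]) cube([91, 915, 20]);
translate([1054, 0, 360]) cube([91, 915, 20]);
translate([1206, 0, 360]) cube([91, 915, 20]);
translate([1358, 0, 360]) cube([91, 915, 20]);
translate([1510, 0, 360]) cube([91, 915, 20]);
translate([1662, 0, 360]) cube([91, 915, 20]);


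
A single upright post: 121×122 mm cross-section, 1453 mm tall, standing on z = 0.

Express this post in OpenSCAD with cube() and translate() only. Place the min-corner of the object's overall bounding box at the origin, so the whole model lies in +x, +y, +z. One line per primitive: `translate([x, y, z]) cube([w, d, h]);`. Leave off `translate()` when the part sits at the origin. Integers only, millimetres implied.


cube([121, 122, 1453]);


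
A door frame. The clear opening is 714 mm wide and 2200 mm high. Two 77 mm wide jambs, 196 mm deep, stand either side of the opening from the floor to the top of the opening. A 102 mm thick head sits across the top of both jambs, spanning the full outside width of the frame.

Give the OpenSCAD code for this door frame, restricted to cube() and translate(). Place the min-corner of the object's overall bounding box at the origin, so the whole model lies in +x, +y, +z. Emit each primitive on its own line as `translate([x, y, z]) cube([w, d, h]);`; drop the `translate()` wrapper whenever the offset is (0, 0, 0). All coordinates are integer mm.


cube([77, 196, 2200]);
translate([791, 0, 0]) cube([77, 196, 2200]);
translate([0, 0, 2200]) cube([868, 196, 102]);


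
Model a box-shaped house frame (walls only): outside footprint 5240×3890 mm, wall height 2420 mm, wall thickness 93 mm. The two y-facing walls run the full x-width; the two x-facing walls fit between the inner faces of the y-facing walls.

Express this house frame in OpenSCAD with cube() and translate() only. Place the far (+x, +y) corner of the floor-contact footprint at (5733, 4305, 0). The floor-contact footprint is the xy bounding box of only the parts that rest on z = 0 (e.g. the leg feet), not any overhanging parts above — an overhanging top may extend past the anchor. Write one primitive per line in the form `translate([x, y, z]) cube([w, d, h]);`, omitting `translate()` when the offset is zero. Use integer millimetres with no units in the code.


translate([493, 415, 0]) cube([5240, 93, 2420]);
translate([493, 4212, 0]) cube([5240, 93, 2420]);
translate([493, 508, 0]) cube([93, 3704, 2420]);
translate([5640, 508, 0]) cube([93, 3704, 2420]);


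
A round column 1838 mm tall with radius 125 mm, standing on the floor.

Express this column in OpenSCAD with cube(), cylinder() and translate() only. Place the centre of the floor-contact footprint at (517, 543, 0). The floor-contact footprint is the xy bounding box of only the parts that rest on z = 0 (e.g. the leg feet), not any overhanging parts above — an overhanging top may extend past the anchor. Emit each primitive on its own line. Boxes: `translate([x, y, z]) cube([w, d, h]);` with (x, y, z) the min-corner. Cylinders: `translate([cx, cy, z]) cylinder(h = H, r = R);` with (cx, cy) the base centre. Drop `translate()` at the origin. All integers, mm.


translate([517, 543, 0]) cylinder(h = 1838, r = 125);


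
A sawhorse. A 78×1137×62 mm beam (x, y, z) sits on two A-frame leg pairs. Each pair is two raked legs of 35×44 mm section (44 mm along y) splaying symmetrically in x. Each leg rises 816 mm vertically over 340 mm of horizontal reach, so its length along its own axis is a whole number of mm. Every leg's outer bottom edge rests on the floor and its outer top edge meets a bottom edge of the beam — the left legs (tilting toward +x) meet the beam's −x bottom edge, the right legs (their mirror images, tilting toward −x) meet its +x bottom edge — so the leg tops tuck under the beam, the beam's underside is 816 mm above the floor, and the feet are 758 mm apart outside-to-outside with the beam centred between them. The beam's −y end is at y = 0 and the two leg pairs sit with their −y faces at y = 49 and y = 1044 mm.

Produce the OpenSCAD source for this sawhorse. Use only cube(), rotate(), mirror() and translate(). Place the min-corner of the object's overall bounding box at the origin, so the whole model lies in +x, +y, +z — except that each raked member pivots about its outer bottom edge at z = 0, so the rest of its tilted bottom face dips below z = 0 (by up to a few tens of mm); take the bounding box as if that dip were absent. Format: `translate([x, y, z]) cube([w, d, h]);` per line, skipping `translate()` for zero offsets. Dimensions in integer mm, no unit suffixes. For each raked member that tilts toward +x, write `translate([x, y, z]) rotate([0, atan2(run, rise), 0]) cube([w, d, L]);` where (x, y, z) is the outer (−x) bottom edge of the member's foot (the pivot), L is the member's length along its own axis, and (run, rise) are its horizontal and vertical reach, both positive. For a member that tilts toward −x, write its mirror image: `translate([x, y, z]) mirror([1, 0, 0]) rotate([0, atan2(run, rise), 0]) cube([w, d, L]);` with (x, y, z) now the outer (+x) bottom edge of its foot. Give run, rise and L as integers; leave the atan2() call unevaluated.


translate([340, 0, 816]) cube([78, 1137, 62]);
translate([0, 49, 0]) rotate([0, atan2(340, 816), 0]) cube([35, 44, 884]);
translate([758, 49, 0]) mirror([1, 0, 0]) rotate([0, atan2(340, 816), 0]) cube([35, 44, 884]);
translate([0, 1044, 0]) rotate([0, atan2(340, 816), 0]) cube([35, 44, 884]);
translate([758, 1044, 0]) mirror([1, 0, 0]) rotate([0, atan2(340, 816), 0]) cube([35, 44, 884]);


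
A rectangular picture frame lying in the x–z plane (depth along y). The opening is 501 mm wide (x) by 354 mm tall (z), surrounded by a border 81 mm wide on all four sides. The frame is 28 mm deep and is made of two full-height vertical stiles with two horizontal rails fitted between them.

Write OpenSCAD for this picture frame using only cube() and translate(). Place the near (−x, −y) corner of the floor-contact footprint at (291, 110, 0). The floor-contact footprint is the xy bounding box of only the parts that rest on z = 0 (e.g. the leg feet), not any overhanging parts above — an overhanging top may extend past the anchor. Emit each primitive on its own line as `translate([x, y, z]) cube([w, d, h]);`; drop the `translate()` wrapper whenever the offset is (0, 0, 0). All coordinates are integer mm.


translate([291, 110, 0]) cube([81, 28, 516]);
translate([873, 110, 0]) cube([81, 28, 516]);
translate([372, 110, 0]) cube([501, 28, 81]);
translate([372, 110, 435]) cube([501, 28, 81]);


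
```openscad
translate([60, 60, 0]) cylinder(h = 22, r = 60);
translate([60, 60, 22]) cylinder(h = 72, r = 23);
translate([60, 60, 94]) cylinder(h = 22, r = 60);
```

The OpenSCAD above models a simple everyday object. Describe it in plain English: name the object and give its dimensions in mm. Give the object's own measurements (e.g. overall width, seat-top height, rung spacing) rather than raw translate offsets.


A spool: two coaxial disc flanges of radius 60 mm and thickness 22 mm, joined by a core cylinder of radius 23 mm and height 72 mm. The lower flange rests on z = 0 and the three cylinders share a vertical axis.


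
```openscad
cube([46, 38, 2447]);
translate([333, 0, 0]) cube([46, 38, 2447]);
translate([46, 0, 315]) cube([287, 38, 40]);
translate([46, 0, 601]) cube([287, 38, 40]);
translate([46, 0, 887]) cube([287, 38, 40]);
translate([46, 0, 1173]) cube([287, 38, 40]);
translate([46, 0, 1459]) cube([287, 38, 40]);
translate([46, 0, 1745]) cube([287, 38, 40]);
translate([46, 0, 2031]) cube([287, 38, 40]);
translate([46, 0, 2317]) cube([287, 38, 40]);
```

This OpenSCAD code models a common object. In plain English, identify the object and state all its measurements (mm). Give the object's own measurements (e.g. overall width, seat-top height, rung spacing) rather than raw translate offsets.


A straight ladder. Two 46×38 mm vertical rails, 2447 mm tall, stand 379 mm apart (outside-to-outside) with their front faces coplanar on the −y side. 8 rungs, each 38 mm deep and 40 mm tall, span between the inner faces of the rails, front faces flush with the rails. The lowest rung's underside is at z = 315 mm and rungs are spaced 286 mm apart (underside to underside).


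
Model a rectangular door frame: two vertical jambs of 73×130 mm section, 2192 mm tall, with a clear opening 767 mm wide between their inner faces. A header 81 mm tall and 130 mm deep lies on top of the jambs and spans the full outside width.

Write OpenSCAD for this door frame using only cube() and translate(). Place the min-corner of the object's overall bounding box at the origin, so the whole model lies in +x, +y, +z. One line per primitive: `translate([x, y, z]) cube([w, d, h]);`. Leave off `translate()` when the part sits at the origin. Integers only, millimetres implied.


cube([73, 130, 2192]);
translate([840, 0, 0]) cube([73, 130, 2192]);
translate([0, 0, 2192]) cube([913, 130, 81]);


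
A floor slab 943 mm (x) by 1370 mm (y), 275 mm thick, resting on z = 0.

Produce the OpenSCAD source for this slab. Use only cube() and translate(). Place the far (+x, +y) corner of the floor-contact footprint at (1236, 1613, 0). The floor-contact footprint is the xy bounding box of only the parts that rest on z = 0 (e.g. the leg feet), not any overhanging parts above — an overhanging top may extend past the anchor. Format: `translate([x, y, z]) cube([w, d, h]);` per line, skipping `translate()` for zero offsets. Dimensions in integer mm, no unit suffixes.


translate([293, 243, 0]) cube([943, 1370, 275]);


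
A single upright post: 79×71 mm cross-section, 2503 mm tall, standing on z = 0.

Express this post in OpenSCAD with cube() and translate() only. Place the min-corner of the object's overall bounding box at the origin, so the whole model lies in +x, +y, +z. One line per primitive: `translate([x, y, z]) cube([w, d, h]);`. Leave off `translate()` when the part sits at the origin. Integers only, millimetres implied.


cube([79, 71, 2503]);


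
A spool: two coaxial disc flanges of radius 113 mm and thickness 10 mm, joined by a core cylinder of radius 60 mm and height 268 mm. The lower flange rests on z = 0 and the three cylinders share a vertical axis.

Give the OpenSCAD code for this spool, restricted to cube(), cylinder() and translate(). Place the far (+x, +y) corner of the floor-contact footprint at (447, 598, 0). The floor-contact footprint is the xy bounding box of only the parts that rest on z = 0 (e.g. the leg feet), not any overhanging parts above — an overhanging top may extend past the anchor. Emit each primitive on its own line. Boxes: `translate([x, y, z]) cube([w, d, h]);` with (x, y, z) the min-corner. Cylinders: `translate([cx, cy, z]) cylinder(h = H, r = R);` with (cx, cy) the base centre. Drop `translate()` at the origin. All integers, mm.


translate([334, 485, 0]) cylinder(h = 10, r = 113);
translate([334, 485, 10]) cylinder(h = 268, r = 60);
translate([334, 485, 278]) cylinder(h = 10, r = 113);


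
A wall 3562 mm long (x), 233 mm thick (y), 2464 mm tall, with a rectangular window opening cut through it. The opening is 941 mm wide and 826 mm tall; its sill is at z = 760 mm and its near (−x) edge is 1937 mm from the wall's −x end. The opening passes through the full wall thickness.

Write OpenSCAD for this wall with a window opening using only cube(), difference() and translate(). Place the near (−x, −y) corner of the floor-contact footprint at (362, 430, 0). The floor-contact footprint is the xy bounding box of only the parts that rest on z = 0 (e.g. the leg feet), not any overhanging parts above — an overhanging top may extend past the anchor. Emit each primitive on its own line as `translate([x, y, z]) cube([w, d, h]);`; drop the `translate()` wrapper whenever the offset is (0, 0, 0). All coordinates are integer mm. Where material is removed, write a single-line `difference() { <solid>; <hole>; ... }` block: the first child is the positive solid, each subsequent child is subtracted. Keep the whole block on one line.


difference() { translate([362, 430, 0]) cube([3562, 233, 2464]); translate([2299, 430, 760]) cube([941, 233, 826]); }


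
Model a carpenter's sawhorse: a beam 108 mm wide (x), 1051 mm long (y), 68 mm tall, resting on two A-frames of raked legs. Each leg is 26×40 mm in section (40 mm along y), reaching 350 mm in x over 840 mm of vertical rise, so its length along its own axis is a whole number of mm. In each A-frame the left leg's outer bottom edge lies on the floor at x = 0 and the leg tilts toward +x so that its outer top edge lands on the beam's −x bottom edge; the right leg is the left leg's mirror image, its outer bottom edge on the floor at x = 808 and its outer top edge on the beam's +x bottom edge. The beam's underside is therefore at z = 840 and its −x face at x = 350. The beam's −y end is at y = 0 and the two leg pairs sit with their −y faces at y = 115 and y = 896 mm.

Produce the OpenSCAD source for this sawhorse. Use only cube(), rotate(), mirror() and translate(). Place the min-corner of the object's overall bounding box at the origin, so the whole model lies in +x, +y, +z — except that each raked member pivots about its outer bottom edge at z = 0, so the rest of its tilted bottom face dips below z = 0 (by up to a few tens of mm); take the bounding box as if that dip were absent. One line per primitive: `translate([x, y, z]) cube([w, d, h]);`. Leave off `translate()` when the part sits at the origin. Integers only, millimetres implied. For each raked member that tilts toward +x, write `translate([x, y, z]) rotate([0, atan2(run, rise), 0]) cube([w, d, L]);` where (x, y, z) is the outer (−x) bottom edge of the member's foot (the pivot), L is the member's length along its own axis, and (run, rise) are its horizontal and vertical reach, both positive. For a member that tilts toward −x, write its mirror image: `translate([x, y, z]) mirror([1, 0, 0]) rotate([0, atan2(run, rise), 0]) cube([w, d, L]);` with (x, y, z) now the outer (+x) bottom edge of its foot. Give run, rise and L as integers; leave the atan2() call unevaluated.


translate([350, 0, 840]) cube([108, 1051, 68]);
translate([0, 115, 0]) rotate([0, atan2(350, 840), 0]) cube([26, 40, 910]);
translate([808, 115, 0]) mirror([1, 0, 0]) rotate([0, atan2(350, 840), 0]) cube([26, 40, 910]);
translate([0, 896, 0]) rotate([0, atan2(350, 840), 0]) cube([26, 40, 910]);
translate([808, 896, 0]) mirror([1, 0, 0]) rotate([0, atan2(350, 840), 0]) cube([26, 40, 910]);


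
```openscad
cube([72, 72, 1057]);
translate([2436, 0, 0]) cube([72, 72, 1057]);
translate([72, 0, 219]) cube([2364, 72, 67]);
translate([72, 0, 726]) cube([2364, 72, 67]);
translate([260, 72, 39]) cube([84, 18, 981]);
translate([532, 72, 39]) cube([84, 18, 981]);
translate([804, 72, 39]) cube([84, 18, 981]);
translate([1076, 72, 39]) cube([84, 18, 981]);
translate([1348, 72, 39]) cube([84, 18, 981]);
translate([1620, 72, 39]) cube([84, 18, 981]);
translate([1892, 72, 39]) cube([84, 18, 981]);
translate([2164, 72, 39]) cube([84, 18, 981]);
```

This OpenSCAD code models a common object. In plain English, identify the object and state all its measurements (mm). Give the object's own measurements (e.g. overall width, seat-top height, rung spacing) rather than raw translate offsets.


A fence section. Two 72×72 mm posts, 1057 mm tall, stand on the floor with a clear span of 2364 mm between their inner faces. Two horizontal rails of 72×67 mm section span the gap between the posts with their undersides at z = 219 mm and z = 726 mm, flush with the posts' −y face. 8 pickets, each 84 mm wide, 18 mm thick and 981 mm tall, are fixed to the +y face of the rails with their bottoms at z = 39 mm, spaced across the span with a 188 mm gap after the −x post and between neighbouring pickets and before the +x post.
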